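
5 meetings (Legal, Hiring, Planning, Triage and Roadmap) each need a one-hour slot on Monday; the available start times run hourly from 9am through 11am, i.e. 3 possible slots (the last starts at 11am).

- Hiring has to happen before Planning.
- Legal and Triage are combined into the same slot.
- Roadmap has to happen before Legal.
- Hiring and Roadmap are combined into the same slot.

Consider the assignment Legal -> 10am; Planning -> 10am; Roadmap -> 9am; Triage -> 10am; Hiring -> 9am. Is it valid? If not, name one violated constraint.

Roadmap has to happen before Legal — holds.
Hiring and Roadmap are combined into the same slot — holds.
Hiring has to happen before Planning — holds.
Legal and Triage are combined into the same slot — holds.

Yes, all constraints hold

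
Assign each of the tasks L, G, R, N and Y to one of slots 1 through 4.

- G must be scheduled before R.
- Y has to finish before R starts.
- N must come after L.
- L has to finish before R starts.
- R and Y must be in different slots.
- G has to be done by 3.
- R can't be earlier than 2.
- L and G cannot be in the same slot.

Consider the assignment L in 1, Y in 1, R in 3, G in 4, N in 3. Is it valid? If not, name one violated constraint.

No. G must be scheduled before R is not satisfied.

G must be scheduled before R — violated.
L has to finish before R starts — holds.
Y has to finish before R starts — holds.
L and G cannot be in the same slot — holds.
R can't be earlier than 2 — holds.
N must come after L — holds.
R and Y must be in different slots — holds.
G has to be done by 3 — violated.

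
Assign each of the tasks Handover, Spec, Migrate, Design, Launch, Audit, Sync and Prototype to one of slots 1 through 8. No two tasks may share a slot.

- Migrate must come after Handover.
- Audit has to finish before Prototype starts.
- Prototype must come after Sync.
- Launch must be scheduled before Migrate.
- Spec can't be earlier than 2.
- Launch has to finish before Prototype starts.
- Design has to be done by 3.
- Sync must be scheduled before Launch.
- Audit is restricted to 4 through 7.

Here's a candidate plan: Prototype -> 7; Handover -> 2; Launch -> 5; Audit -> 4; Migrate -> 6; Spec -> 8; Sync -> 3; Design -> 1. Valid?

Prototype must come after Sync — holds.
Design has to be done by 3 — holds.
Sync must be scheduled before Launch — holds.
Migrate must come after Handover — holds.
Audit has to finish before Prototype starts — holds.
Launch must be scheduled before Migrate — holds.
Launch has to finish before Prototype starts — holds.
Spec can't be earlier than 2 — holds.
No two tasks may share a slot — holds.
Audit is restricted to 4 through 7 — holds.

Yes, all constraints hold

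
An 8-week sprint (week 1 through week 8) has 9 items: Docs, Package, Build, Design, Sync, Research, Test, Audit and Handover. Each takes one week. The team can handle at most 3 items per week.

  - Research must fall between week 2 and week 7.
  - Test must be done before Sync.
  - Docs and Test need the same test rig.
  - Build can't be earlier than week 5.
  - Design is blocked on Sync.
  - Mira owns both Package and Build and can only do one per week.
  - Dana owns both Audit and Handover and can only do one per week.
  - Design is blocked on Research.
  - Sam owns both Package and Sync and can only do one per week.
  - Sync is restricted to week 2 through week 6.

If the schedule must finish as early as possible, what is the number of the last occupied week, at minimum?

5

The precedence chain requires at least 3 distinct weeks.
With at most 3 per week and 9 work items, at least 3 weeks are needed.
Build can't be placed before week 5, so the schedule must run through at least week 5.
5 works (last occupied week: week 5): for example Sync in week 2; Handover in week 3; Audit in week 1; Research in week 2; Test in week 1; Build in week 5; Docs in week 2; Package in week 1; Design in week 3.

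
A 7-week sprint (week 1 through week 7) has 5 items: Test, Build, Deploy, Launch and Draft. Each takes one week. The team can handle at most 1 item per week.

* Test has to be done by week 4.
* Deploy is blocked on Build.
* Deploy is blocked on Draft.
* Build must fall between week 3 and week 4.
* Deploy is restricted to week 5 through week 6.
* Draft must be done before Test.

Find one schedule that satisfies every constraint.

Build -> week 3, Deploy -> week 5, Test -> week 2, Launch -> week 4, Draft -> week 1

Checking: Draft(week 1) before Test(week 2); Build(week 3) before Deploy(week 5); Draft(week 1) before Deploy(week 5); Test=week 2 in [week 1,week 4]; Deploy=week 5 in [week 5,week 6]; Build=week 3 in [week 3,week 4]; max 1 per week (cap 1).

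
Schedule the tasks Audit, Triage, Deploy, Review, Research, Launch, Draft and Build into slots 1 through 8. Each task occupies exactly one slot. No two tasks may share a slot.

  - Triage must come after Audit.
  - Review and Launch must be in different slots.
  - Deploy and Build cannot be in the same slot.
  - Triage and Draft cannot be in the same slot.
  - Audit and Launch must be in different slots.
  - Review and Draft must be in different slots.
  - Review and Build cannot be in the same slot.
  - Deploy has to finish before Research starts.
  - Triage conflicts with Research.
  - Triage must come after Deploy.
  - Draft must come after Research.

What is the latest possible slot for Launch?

8

Launch at 8 is achievable: Launch in 8; Research in 4; Build in 7; Deploy in 1; Review in 6; Draft in 5; Audit in 2; Triage in 3.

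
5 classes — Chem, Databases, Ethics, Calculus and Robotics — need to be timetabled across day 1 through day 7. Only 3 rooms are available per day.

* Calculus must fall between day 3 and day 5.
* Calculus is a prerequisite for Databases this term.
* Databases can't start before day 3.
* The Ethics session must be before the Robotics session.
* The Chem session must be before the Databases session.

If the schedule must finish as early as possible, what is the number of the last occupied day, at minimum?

The precedence chain requires at least 2 distinct days.
With at most 3 per day and 5 classes, at least 2 days are needed.
Propagating the time windows through the other constraints, Databases can't land before day 4, so the schedule must run through at least day 4.
4 works (last occupied day: day 4): for example Robotics=day 2; Databases=day 4; Chem=day 1; Calculus=day 3; Ethics=day 1.

day 4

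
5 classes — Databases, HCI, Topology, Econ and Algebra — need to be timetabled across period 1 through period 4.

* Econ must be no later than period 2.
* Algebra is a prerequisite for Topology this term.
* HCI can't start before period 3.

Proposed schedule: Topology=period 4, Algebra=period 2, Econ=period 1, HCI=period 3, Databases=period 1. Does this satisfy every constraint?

Algebra is a prerequisite for Topology this term — holds.
HCI can't start before period 3 — holds.
Econ must be no later than period 2 — holds.

Yes, all constraints hold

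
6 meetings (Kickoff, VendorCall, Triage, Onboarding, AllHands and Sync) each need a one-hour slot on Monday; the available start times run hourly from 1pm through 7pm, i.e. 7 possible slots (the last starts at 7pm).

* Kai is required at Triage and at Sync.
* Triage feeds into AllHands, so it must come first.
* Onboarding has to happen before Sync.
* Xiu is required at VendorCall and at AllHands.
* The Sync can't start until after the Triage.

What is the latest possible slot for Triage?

6pm

Downstream work caps Triage at 6pm.
Triage at 6pm is achievable: Triage=6pm, Sync=7pm, AllHands=7pm, Kickoff=1pm, Onboarding=1pm, VendorCall=1pm.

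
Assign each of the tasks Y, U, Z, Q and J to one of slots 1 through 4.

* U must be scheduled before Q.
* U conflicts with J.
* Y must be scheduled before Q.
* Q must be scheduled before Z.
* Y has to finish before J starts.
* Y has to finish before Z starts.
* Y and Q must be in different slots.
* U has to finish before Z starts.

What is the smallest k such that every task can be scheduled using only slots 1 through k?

The precedence chain requires at least 3 distinct slots.
3 works (last occupied slot: 3): for example Z in 3; Y in 1; U in 1; J in 2; Q in 2.

3 slots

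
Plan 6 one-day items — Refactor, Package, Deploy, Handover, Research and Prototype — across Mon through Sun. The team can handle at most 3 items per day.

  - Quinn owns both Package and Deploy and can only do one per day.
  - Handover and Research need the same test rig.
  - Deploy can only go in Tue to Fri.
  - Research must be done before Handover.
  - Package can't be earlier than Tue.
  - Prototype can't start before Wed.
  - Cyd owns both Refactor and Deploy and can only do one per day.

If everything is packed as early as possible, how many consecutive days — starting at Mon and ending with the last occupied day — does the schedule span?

3

The precedence chain requires at least 2 distinct days.
With at most 3 per day and 6 tasks, at least 2 days are needed.
Prototype can't be placed before Wed — that is day 3 counting from Mon — so the schedule must run through at least 3 days.
3 works (last occupied day: Wed): for example Deploy -> Wed; Research -> Mon; Package -> Tue; Handover -> Tue; Prototype -> Wed; Refactor -> Mon.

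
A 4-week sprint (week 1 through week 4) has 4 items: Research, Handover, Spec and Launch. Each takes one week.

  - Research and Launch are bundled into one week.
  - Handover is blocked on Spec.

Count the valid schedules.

Splitting on Research: it can be week 1 (6), week 2 (6), week 3 (6), week 4 (6). Listing each branch's schedules as (Handover, Spec, Launch) by week number:
Research=week 1: (2,1,1) (3,1,1) (3,2,1) (4,1,1) (4,2,1) (4,3,1) — 6.
Research=week 2: (2,1,2) (3,1,2) (3,2,2) (4,1,2) (4,2,2) (4,3,2) — 6.
Research=week 3: (2,1,3) (3,1,3) (3,2,3) (4,1,3) (4,2,3) (4,3,3) — 6.
Research=week 4: (2,1,4) (3,1,4) (3,2,4) (4,1,4) (4,2,4) (4,3,4) — 6.
Summing: 6 + 6 + 6 + 6 = 24.

24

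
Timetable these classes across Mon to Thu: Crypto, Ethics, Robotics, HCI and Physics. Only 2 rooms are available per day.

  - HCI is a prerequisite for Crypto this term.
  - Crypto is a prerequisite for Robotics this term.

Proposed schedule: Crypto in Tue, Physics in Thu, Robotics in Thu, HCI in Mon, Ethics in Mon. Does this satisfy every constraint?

Only 2 rooms are available per day — holds.
Crypto is a prerequisite for Robotics this term — holds.
HCI is a prerequisite for Crypto this term — holds.

Valid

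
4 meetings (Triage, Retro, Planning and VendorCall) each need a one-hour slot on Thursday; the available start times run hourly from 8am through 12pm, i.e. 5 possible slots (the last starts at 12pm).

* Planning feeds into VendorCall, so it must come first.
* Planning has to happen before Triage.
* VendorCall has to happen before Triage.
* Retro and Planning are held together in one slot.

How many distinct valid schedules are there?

10

Splitting on Triage: it can be 10am (1), 11am (3), 12pm (6). Listing each branch's schedules as (Retro, Planning, VendorCall):
Triage=10am: (8am,8am,9am) — 1.
Triage=11am: (8am,8am,9am) (8am,8am,10am) (9am,9am,10am) — 3.
Triage=12pm: (8am,8am,9am) (8am,8am,10am) (8am,8am,11am) (9am,9am,10am) (9am,9am,11am) (10am,10am,11am) — 6.
Summing: 1 + 3 + 6 = 10.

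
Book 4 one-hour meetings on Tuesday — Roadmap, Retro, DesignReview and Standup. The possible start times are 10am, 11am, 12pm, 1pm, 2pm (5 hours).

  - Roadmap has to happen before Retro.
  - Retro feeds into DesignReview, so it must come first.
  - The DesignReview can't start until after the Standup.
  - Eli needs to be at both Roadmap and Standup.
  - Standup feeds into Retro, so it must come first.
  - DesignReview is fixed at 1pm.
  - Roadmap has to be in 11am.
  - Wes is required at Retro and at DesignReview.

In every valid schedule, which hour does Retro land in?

Roadmap is fixed at 11am and must come before Retro, so Retro is at least 12pm.
DesignReview is fixed at 1pm and must come after Retro, so Retro is at most 12pm.
So Retro must be 12pm.

12pm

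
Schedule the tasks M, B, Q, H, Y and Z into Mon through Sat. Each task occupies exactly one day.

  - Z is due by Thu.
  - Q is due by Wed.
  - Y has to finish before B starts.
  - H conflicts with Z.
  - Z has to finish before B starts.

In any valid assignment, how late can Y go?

Downstream work caps Y at Fri.
Y at Fri is achievable: Z -> Mon, B -> Sat, Y -> Fri, M -> Mon, H -> Tue, Q -> Mon.

Fri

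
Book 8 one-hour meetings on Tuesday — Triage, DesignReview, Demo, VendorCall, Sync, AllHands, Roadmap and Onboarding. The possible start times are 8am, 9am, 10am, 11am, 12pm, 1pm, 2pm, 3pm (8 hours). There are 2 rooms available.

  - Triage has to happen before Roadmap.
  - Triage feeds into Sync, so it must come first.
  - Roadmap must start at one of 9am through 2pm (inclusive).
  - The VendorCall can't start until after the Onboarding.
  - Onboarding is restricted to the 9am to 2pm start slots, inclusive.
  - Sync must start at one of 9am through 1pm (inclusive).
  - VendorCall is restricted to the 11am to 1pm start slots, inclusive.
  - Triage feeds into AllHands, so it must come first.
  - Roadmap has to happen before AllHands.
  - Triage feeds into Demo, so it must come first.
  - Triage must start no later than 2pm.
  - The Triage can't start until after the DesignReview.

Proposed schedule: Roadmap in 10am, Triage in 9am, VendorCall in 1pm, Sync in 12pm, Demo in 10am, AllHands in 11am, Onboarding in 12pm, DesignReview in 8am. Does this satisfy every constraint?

Yes, all constraints hold

Triage has to happen before Roadmap — holds.
There are 2 rooms available — holds.
VendorCall is restricted to the 11am to 1pm start slots, inclusive — holds.
Triage feeds into Sync, so it must come first — holds.
Onboarding is restricted to the 9am to 2pm start slots, inclusive — holds.
The Triage can't start until after the DesignReview — holds.
Triage feeds into AllHands, so it must come first — holds.
Triage must start no later than 2pm — holds.
Triage feeds into Demo, so it must come first — holds.
Roadmap must start at one of 9am through 2pm (inclusive) — holds.
The VendorCall can't start until after the Onboarding — holds.
Roadmap has to happen before AllHands — holds.
Sync must start at one of 9am through 1pm (inclusive) — holds.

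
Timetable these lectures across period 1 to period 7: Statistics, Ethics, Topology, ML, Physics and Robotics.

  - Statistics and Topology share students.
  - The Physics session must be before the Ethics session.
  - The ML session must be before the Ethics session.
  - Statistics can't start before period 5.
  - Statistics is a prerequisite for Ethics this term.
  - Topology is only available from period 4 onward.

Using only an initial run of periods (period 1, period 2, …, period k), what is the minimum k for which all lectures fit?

6 periods

The precedence chain requires at least 2 distinct periods.
Propagating the time windows through the other constraints, Ethics can't land before period 6, so the schedule must run through at least period 6.
6 works (last occupied period: period 6): for example Physics in period 1, Ethics in period 6, ML in period 1, Topology in period 4, Statistics in period 5, Robotics in period 1.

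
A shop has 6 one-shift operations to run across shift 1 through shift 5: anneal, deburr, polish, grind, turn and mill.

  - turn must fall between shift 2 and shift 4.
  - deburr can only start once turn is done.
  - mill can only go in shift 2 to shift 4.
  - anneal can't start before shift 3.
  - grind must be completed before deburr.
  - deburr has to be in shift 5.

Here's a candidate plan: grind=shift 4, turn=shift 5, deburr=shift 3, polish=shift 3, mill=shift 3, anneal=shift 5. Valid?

Invalid. deburr can only start once turn is done.

deburr can only start once turn is done — violated.
grind must be completed before deburr — violated.
deburr has to be in shift 5 — violated.
turn must fall between shift 2 and shift 4 — violated.
anneal can't start before shift 3 — holds.
mill can only go in shift 2 to shift 4 — holds.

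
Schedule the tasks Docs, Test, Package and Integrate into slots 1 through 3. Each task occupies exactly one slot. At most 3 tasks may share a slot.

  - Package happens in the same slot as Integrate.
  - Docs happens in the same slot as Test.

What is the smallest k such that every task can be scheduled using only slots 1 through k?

2 slots

With at most 3 per slot and 4 tasks, at least 2 slots are needed.
2 works (last occupied slot: 2): for example Package -> 2; Test -> 1; Docs -> 1; Integrate -> 2.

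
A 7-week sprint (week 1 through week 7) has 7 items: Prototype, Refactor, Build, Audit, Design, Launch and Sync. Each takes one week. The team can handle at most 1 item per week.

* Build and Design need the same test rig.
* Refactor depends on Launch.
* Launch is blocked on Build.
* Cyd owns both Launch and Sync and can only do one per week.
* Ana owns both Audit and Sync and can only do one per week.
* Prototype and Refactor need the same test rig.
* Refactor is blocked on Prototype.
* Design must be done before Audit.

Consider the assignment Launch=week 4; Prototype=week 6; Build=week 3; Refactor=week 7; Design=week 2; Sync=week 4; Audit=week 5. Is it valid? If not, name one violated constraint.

No — it violates: Cyd owns both Launch and Sync and can only do one per week

Prototype and Refactor need the same test rig — holds.
Build and Design need the same test rig — holds.
Refactor depends on Launch — holds.
Design must be done before Audit — holds.
The team can handle at most 1 item per week — violated.
Launch is blocked on Build — holds.
Cyd owns both Launch and Sync and can only do one per week — violated.
Ana owns both Audit and Sync and can only do one per week — holds.
Refactor is blocked on Prototype — holds.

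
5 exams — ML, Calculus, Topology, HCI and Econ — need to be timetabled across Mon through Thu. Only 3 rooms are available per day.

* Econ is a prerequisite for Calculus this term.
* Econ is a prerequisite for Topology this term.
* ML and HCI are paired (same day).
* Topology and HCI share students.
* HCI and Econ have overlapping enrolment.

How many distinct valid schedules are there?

Splitting on ML: it can be Mon (5), Tue (7), Wed (8), Thu (8). Listing each branch's schedules as (Calculus, Topology, HCI, Econ):
ML=Mon: (Wed,Wed,Mon,Tue) (Wed,Thu,Mon,Tue) (Thu,Wed,Mon,Tue) (Thu,Thu,Mon,Tue) (Thu,Thu,Mon,Wed) — 5.
ML=Tue: (Tue,Wed,Tue,Mon) (Tue,Thu,Tue,Mon) (Wed,Wed,Tue,Mon) (Wed,Thu,Tue,Mon) (Thu,Wed,Tue,Mon) (Thu,Thu,Tue,Mon) (Thu,Thu,Tue,Wed) — 7.
ML=Wed: (Tue,Tue,Wed,Mon) (Tue,Thu,Wed,Mon) (Wed,Tue,Wed,Mon) (Wed,Thu,Wed,Mon) (Wed,Thu,Wed,Tue) (Thu,Tue,Wed,Mon) (Thu,Thu,Wed,Mon) (Thu,Thu,Wed,Tue) — 8.
ML=Thu: (Tue,Tue,Thu,Mon) (Tue,Wed,Thu,Mon) (Wed,Tue,Thu,Mon) (Wed,Wed,Thu,Mon) (Wed,Wed,Thu,Tue) (Thu,Tue,Thu,Mon) (Thu,Wed,Thu,Mon) (Thu,Wed,Thu,Tue) — 8.
Summing: 5 + 7 + 8 + 8 = 28.

28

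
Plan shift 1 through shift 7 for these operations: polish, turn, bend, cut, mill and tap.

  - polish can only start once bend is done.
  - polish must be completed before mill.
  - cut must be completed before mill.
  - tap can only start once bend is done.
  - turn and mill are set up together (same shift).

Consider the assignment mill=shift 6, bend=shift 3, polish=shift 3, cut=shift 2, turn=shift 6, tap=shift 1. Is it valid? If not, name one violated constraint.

tap can only start once bend is done — violated.
cut must be completed before mill — holds.
polish can only start once bend is done — violated.
polish must be completed before mill — holds.
turn and mill are set up together (same shift) — holds.

Invalid. tap can only start once bend is done.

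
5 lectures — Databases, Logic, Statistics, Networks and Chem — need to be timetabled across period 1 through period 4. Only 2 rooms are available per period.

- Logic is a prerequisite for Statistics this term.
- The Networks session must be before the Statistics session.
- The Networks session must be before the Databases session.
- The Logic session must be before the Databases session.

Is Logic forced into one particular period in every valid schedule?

No

Logic can be period 1 (e.g. Chem in period 3, Logic in period 1, Statistics in period 2, Networks in period 1, Databases in period 2) or period 2 (e.g. Logic -> period 2, Networks -> period 1, Chem -> period 1, Statistics -> period 3, Databases -> period 3).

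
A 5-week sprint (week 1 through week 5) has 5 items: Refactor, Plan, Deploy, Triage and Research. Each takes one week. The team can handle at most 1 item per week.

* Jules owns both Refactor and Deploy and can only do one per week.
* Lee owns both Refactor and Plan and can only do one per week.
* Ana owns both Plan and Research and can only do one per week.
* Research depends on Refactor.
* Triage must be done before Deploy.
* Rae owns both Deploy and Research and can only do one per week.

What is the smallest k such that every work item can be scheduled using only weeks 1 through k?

5 weeks

The precedence chain requires at least 2 distinct weeks.
With at most 1 per week and 5 work items, at least 5 weeks are needed.
5 works (last occupied week: week 5): for example Plan in week 5, Deploy in week 3, Research in week 4, Triage in week 2, Refactor in week 1.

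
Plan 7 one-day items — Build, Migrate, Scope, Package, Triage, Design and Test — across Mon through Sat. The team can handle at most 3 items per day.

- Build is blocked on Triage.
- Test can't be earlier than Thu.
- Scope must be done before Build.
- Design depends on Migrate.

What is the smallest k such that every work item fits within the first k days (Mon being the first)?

The precedence chain requires at least 2 distinct days.
With at most 3 per day and 7 work items, at least 3 days are needed.
Test can't be placed before Thu — that is day 4 counting from Mon — so the schedule must run through at least 4 days.
4 works (last occupied day: Thu): for example Build -> Tue, Test -> Thu, Scope -> Mon, Triage -> Mon, Package -> Tue, Migrate -> Mon, Design -> Tue.

4 days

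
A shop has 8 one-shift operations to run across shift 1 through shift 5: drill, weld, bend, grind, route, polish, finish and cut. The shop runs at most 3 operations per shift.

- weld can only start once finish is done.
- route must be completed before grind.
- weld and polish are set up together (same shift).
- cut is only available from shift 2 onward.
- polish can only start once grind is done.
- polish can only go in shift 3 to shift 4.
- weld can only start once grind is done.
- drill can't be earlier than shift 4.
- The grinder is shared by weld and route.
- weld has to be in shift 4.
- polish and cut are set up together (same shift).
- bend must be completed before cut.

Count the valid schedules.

Splitting on bend: it can be shift 1 (9), shift 2 (9), shift 3 (9). Listing each branch's schedules as (drill, weld, grind, route, polish, finish, cut) by shift number:
bend=shift 1: (5,4,2,1,4,1,4) (5,4,2,1,4,2,4) (5,4,2,1,4,3,4) (5,4,3,1,4,1,4) (5,4,3,1,4,2,4) (5,4,3,1,4,3,4) (5,4,3,2,4,1,4) (5,4,3,2,4,2,4) (5,4,3,2,4,3,4) — 9.
bend=shift 2: (5,4,2,1,4,1,4) (5,4,2,1,4,2,4) (5,4,2,1,4,3,4) (5,4,3,1,4,1,4) (5,4,3,1,4,2,4) (5,4,3,1,4,3,4) (5,4,3,2,4,1,4) (5,4,3,2,4,2,4) (5,4,3,2,4,3,4) — 9.
bend=shift 3: (5,4,2,1,4,1,4) (5,4,2,1,4,2,4) (5,4,2,1,4,3,4) (5,4,3,1,4,1,4) (5,4,3,1,4,2,4) (5,4,3,1,4,3,4) (5,4,3,2,4,1,4) (5,4,3,2,4,2,4) (5,4,3,2,4,3,4) — 9.
Summing: 9 + 9 + 9 = 27.

27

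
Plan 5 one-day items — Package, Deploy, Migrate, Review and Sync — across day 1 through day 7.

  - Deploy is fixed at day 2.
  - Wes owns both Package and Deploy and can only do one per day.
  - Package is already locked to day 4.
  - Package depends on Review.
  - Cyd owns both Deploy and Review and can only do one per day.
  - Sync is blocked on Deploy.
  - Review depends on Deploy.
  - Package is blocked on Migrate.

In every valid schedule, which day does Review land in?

Deploy is fixed at day 2 and must come before Review, so Review is at least day 3.
Package is fixed at day 4 and must come after Review, so Review is at most day 3.
So Review must be day 3.

day 3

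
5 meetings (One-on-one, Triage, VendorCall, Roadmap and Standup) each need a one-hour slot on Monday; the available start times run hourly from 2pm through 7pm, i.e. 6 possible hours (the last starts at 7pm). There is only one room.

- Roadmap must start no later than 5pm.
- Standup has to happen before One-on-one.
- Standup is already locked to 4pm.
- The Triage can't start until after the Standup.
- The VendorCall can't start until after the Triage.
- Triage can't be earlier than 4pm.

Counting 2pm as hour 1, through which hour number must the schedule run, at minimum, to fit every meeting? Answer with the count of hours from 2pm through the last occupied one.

6

The precedence chain requires at least 3 distinct hours.
With at most 1 per hour and 5 meetings, at least 5 hours are needed.
Propagating the time windows through the other constraints, VendorCall can't land before 6pm — that is hour 5 counting from 2pm — so the schedule must run through at least 5 hours.
Could 5 hours be enough, i.e. nothing placed later than 6pm? No: Triage's window within 5 hours is {4pm, 5pm, 6pm}; Standup's window within 5 hours is {4pm}; Triage must come after Standup (at 4pm or later) → {5pm, 6pm}; VendorCall must come after Triage (at 5pm or later) → {6pm}; Triage must come before VendorCall (at 6pm or earlier) → {5pm}; One-on-one must come after Standup (at 4pm or later) → {5pm, 6pm}; One-on-one can't use 5pm, already full with Triage (limit 1) → {6pm}; that puts One-on-one and VendorCall all in 6pm — more than 1 per hour.
So 5 hours is not enough.
6 works (last occupied hour: 7pm): for example One-on-one -> 6pm, Roadmap -> 2pm, Triage -> 5pm, Standup -> 4pm, VendorCall -> 7pm.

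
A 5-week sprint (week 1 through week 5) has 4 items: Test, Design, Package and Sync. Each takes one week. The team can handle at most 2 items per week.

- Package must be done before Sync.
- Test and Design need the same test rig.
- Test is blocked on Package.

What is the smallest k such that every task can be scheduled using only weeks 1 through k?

2

The precedence chain requires at least 2 distinct weeks.
With at most 2 per week and 4 tasks, at least 2 weeks are needed.
2 works (last occupied week: week 2): for example Sync -> week 2, Test -> week 2, Design -> week 1, Package -> week 1.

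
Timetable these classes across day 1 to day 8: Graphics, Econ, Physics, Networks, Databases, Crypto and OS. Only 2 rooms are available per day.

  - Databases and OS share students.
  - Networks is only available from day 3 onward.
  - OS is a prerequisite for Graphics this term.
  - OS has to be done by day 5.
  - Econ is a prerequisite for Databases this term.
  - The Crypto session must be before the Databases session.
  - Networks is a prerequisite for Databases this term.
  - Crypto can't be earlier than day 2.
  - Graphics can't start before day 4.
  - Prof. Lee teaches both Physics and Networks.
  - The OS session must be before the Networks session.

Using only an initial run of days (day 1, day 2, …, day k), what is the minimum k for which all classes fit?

The precedence chain requires at least 3 distinct days.
With at most 2 per day and 7 classes, at least 4 days are needed.
Graphics can't be placed before day 4, so the schedule must run through at least day 4.
4 works (last occupied day: day 4): for example Crypto in day 2, Econ in day 1, Physics in day 2, Databases in day 4, OS in day 1, Networks in day 3, Graphics in day 4.

4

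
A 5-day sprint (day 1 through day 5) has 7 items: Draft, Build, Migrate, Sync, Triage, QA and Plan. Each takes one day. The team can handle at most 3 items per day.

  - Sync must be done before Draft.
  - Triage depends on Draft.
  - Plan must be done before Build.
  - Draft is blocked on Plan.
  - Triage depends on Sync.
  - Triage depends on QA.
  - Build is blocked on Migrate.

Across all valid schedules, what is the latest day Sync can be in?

Downstream work caps Sync at day 3.
Sync at day 3 is achievable: Build -> day 2; Draft -> day 4; QA -> day 1; Sync -> day 3; Migrate -> day 1; Triage -> day 5; Plan -> day 1.

day 3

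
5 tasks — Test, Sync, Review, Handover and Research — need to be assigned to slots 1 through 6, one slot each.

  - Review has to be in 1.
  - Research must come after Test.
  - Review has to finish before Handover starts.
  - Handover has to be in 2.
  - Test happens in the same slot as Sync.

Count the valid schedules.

15

Splitting on Test: it can be 1 (5), 2 (4), 3 (3), 4 (2), 5 (1). Listing each branch's schedules as (Sync, Review, Handover, Research):
Test=1: (1,1,2,2) (1,1,2,3) (1,1,2,4) (1,1,2,5) (1,1,2,6) — 5.
Test=2: (2,1,2,3) (2,1,2,4) (2,1,2,5) (2,1,2,6) — 4.
Test=3: (3,1,2,4) (3,1,2,5) (3,1,2,6) — 3.
Test=4: (4,1,2,5) (4,1,2,6) — 2.
Test=5: (5,1,2,6) — 1.
Summing: 5 + 4 + 3 + 2 + 1 = 15.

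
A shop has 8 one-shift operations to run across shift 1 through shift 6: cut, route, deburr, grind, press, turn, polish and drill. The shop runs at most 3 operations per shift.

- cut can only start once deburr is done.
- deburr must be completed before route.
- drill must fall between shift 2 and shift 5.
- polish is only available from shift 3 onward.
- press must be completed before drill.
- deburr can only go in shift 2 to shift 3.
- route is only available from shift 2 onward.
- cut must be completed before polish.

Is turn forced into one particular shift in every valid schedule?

turn can be shift 1 (e.g. press in shift 1, turn in shift 1, grind in shift 1, deburr in shift 2, drill in shift 2, route in shift 3, polish in shift 4, cut in shift 3) or shift 2 (e.g. route in shift 3; cut in shift 3; press in shift 1; turn in shift 2; polish in shift 4; drill in shift 2; deburr in shift 2; grind in shift 1).

No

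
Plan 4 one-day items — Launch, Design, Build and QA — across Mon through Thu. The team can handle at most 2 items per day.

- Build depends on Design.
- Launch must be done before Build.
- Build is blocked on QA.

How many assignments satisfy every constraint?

30

Splitting on Launch: it can be Mon (11), Tue (11), Wed (8). Listing each branch's schedules as (Design, Build, QA):
Launch=Mon: (Mon,Wed,Tue) (Mon,Thu,Tue) (Mon,Thu,Wed) (Tue,Wed,Mon) (Tue,Wed,Tue) (Tue,Thu,Mon) (Tue,Thu,Tue) (Tue,Thu,Wed) (Wed,Thu,Mon) (Wed,Thu,Tue) (Wed,Thu,Wed) — 11.
Launch=Tue: (Mon,Wed,Mon) (Mon,Wed,Tue) (Mon,Thu,Mon) (Mon,Thu,Tue) (Mon,Thu,Wed) (Tue,Wed,Mon) (Tue,Thu,Mon) (Tue,Thu,Wed) (Wed,Thu,Mon) (Wed,Thu,Tue) (Wed,Thu,Wed) — 11.
Launch=Wed: (Mon,Thu,Mon) (Mon,Thu,Tue) (Mon,Thu,Wed) (Tue,Thu,Mon) (Tue,Thu,Tue) (Tue,Thu,Wed) (Wed,Thu,Mon) (Wed,Thu,Tue) — 8.
Summing: 11 + 11 + 8 = 30.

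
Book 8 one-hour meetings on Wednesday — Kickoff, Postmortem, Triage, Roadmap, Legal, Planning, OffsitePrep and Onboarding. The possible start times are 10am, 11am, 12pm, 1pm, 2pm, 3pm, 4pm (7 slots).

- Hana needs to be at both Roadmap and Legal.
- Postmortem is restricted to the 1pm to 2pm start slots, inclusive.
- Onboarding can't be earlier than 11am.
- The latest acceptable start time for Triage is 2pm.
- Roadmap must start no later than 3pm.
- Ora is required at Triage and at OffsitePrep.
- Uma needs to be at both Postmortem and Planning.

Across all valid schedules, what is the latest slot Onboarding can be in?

Onboarding is available from 11am.
Onboarding at 4pm is achievable: Planning -> 10am; Onboarding -> 4pm; Legal -> 11am; Triage -> 10am; Roadmap -> 10am; OffsitePrep -> 11am; Postmortem -> 1pm; Kickoff -> 10am.

4pm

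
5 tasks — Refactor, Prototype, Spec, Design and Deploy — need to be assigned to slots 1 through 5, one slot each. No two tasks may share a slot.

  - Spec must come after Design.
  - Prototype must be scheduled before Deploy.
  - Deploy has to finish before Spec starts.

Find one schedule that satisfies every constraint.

Refactor -> 5, Deploy -> 2, Design -> 3, Spec -> 4, Prototype -> 1

Checking: Prototype(1) before Deploy(2); Deploy(2) before Spec(4); Design(3) before Spec(4); max 1 per slot (cap 1).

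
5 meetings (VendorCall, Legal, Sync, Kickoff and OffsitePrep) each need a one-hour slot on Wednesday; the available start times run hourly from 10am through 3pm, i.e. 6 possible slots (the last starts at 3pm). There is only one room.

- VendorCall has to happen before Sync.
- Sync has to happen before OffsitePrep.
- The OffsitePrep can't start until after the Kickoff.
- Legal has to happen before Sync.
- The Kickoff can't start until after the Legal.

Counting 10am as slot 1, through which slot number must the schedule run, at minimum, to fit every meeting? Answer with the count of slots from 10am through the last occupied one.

5 slots

The precedence chain requires at least 3 distinct slots.
With at most 1 per slot and 5 meetings, at least 5 slots are needed.
5 works (last occupied slot: 2pm): for example Kickoff -> 1pm; Legal -> 10am; Sync -> 12pm; OffsitePrep -> 2pm; VendorCall -> 11am.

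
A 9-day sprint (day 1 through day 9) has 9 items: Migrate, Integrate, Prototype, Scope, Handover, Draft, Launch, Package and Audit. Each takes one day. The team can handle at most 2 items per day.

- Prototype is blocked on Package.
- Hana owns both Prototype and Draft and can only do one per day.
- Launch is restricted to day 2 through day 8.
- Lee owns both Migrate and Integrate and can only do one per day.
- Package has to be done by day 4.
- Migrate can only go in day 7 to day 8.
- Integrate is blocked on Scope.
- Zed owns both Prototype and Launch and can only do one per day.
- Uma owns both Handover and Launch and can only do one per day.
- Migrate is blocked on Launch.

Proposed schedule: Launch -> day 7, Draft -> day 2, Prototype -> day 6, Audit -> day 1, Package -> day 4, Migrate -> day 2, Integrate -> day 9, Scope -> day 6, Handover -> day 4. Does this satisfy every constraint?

Prototype is blocked on Package — holds.
Package has to be done by day 4 — holds.
Migrate is blocked on Launch — violated.
Zed owns both Prototype and Launch and can only do one per day — holds.
The team can handle at most 2 items per day — holds.
Launch is restricted to day 2 through day 8 — holds.
Hana owns both Prototype and Draft and can only do one per day — holds.
Migrate can only go in day 7 to day 8 — violated.
Lee owns both Migrate and Integrate and can only do one per day — holds.
Integrate is blocked on Scope — holds.
Uma owns both Handover and Launch and can only do one per day — holds.

Invalid. Migrate can only go in day 7 to day 8.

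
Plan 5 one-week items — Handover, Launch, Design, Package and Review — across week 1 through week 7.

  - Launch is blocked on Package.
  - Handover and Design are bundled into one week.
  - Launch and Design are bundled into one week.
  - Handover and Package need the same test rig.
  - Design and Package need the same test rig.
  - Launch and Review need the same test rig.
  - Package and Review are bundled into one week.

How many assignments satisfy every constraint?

Splitting on Handover: it can be week 2 (1), week 3 (2), week 4 (3), week 5 (4), week 6 (5), week 7 (6). Listing each branch's schedules as (Launch, Design, Package, Review) by week number:
Handover=week 2: (2,2,1,1) — 1.
Handover=week 3: (3,3,1,1) (3,3,2,2) — 2.
Handover=week 4: (4,4,1,1) (4,4,2,2) (4,4,3,3) — 3.
Handover=week 5: (5,5,1,1) (5,5,2,2) (5,5,3,3) (5,5,4,4) — 4.
Handover=week 6: (6,6,1,1) (6,6,2,2) (6,6,3,3) (6,6,4,4) (6,6,5,5) — 5.
Handover=week 7: (7,7,1,1) (7,7,2,2) (7,7,3,3) (7,7,4,4) (7,7,5,5) (7,7,6,6) — 6.
Summing: 1 + 2 + 3 + 4 + 5 + 6 = 21.

21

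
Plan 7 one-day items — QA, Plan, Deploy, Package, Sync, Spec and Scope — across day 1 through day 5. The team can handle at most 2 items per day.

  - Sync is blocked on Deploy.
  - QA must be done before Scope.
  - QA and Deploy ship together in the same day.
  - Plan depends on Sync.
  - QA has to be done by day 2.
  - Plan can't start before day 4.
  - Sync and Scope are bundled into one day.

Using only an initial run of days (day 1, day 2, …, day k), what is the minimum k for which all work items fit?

4 days

The precedence chain requires at least 3 distinct days.
With at most 2 per day and 7 work items, at least 4 days are needed.
Plan can't be placed before day 4, so the schedule must run through at least day 4.
4 works (last occupied day: day 4): for example Package -> day 3, Scope -> day 2, Sync -> day 2, Plan -> day 4, Deploy -> day 1, Spec -> day 3, QA -> day 1.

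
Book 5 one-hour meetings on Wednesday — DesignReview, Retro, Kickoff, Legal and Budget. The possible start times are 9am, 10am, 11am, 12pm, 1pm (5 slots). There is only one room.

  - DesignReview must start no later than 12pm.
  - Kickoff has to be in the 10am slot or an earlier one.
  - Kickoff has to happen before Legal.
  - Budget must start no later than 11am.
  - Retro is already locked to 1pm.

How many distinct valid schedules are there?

Splitting on DesignReview: it can be 9am (1), 10am (1), 11am (2), 12pm (3). Listing each branch's schedules as (Retro, Kickoff, Legal, Budget):
DesignReview=9am: (1pm,10am,12pm,11am) — 1.
DesignReview=10am: (1pm,9am,12pm,11am) — 1.
DesignReview=11am: (1pm,9am,12pm,10am) (1pm,10am,12pm,9am) — 2.
DesignReview=12pm: (1pm,9am,10am,11am) (1pm,9am,11am,10am) (1pm,10am,11am,9am) — 3.
Summing: 1 + 1 + 2 + 3 = 7.

7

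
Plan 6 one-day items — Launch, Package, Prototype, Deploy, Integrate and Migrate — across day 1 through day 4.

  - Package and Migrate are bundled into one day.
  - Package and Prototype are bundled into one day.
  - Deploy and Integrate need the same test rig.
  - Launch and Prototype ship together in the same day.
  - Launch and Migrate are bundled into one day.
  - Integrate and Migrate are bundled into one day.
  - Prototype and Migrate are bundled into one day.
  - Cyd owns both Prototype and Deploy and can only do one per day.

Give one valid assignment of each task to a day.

Integrate=day 1; Migrate=day 1; Prototype=day 1; Deploy=day 2; Launch=day 1; Package=day 1

Checking: Prototype(day 1) != Deploy(day 2); Deploy(day 2) != Integrate(day 1); Launch = Prototype = day 1; Package = Prototype = day 1; Prototype = Migrate = day 1; Package = Migrate = day 1; Integrate = Migrate = day 1; Launch = Migrate = day 1.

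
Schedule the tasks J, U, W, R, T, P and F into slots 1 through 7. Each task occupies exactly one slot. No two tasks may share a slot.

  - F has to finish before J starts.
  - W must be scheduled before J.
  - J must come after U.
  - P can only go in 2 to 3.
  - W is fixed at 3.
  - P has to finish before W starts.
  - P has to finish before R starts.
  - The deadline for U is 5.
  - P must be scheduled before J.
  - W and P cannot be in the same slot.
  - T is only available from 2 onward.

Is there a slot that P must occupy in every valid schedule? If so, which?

2

P's window is 2–3.
W is fixed at 3, and P can't share a slot with W.
So P must be 2.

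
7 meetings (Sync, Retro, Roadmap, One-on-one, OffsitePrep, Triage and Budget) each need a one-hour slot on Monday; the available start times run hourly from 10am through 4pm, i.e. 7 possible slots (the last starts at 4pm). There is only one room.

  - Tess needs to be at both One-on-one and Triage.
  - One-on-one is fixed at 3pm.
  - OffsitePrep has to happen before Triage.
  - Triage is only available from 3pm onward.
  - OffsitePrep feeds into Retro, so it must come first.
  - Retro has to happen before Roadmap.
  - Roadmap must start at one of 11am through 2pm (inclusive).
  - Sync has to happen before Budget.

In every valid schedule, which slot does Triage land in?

Triage's window is 3pm–4pm.
One-on-one is fixed at 3pm, and Triage can't share a slot with One-on-one.
So Triage must be 4pm.

4pm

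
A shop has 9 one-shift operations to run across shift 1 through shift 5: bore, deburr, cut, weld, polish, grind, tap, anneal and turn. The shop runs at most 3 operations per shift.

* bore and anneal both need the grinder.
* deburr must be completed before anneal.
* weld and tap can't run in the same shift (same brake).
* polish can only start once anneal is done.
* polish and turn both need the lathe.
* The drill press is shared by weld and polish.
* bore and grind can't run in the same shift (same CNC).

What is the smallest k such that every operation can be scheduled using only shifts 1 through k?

3 shifts

The precedence chain requires at least 3 distinct shifts.
With at most 3 per shift and 9 operations, at least 3 shifts are needed.
3 works (last occupied shift: shift 3): for example weld -> shift 2, polish -> shift 3, deburr -> shift 1, turn -> shift 2, bore -> shift 1, tap -> shift 3, cut -> shift 1, grind -> shift 3, anneal -> shift 2.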